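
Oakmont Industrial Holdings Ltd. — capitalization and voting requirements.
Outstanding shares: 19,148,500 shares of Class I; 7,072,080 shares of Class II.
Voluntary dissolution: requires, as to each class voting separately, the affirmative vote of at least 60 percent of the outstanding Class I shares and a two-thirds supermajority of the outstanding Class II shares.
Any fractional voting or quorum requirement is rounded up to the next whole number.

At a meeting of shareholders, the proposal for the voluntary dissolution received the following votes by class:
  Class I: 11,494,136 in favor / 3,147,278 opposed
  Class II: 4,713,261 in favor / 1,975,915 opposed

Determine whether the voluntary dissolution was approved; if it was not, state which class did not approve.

Not approved — the Class II shares did not give the required vote.

Class I: 3/5 of 19148500 = 11489100; 11,489,100 required, 11,494,136 in favor — approved.
Class II: 2/3 of 7072080 = 4714720; 4,714,720 required, 4,713,261 in favor — not approved.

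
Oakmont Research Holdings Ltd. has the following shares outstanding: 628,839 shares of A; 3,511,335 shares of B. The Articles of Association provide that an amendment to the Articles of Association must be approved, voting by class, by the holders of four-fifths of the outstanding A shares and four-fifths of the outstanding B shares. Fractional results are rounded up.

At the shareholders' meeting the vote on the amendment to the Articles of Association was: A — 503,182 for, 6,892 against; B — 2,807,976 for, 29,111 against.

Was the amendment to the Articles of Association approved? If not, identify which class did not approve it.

Not approved — the B shares did not give the required vote.

A: 4/5 of 628839 = 503071.20, rounded up to 503072; 503,072 required, 503,182 in favor — approved.
B: 4/5 of 3511335 = 2809068; 2,809,068 required, 2,807,976 in favor — not approved.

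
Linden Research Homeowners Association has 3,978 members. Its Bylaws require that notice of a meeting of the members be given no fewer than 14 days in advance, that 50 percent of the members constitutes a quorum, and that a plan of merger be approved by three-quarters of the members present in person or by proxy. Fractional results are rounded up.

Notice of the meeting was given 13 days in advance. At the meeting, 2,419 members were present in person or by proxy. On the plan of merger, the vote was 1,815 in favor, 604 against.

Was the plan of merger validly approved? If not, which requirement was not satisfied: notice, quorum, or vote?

Notice: 13 days given; 14 required. Not satisfied.
Quorum: 50% of 3,978 = 1,989; 2,419 present. Satisfied.
Vote: requires three-fourths of those present (2,419); 3/4 of 2419 = 1814.25, rounded up to 1815, so 1,815 needed; 1,815 in favor. Satisfied.

Invalid — notice requirement not satisfied.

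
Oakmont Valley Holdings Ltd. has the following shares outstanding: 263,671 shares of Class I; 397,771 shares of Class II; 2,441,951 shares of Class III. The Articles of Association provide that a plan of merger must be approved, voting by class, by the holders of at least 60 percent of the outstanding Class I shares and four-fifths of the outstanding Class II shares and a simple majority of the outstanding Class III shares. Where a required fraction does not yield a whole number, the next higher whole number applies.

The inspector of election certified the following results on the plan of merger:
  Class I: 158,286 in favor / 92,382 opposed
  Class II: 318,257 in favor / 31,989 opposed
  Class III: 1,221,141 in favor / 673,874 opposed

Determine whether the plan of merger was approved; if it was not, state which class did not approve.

Approved — every class gave the required vote.

Class I: 3/5 of 263671 = 158202.60, rounded up to 158203; 158,203 required, 158,286 in favor — approved.
Class II: 4/5 of 397771 = 318216.80, rounded up to 318217; 318,217 required, 318,257 in favor — approved.
Class III: a majority of 2441951 is 1220976; 1,220,976 required, 1,221,141 in favor — approved.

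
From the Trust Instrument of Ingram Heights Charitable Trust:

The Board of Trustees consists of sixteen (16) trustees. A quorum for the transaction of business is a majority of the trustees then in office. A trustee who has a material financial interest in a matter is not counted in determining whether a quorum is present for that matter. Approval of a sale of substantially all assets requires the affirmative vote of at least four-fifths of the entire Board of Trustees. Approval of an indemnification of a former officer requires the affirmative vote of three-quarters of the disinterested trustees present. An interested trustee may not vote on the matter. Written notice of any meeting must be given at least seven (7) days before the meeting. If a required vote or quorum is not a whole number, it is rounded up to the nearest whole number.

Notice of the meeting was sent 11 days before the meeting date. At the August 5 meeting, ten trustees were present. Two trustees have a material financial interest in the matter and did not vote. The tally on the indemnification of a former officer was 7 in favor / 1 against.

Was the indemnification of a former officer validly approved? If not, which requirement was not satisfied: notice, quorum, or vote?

Invalid — quorum requirement not satisfied.

Notice: 11 days given; 7 required (11 ≥ 7). Satisfied.
Quorum: 10 present, but the 2 interested trustees do not count, leaving 8. Quorum is 9. Not satisfied.
Vote: the indemnification of a former officer requires three-fourths of the disinterested trustees present (10 − 2 = 8). 3/4 of 8 = 6, so 6 affirmative votes are needed; 7 voted in favor. Satisfied. (Moot — without a quorum no business can be validly transacted.)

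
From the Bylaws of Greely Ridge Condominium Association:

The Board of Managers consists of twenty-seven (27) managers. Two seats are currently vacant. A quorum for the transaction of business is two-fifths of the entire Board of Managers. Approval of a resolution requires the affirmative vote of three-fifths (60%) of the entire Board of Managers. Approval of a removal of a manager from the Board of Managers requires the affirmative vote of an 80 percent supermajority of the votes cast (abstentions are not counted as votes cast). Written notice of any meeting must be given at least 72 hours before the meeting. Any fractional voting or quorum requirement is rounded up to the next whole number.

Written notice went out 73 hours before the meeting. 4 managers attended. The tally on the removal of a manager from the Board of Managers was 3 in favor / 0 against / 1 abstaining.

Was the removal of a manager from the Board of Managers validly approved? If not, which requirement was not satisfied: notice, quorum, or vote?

Invalid — quorum requirement not satisfied.

Notice: 73 hours given; 72 required (73 ≥ 72). Satisfied.
Quorum: 4 present; quorum is 11. Not satisfied.
Vote: the removal of a manager from the Board of Managers requires four-fifths of the votes cast (4 present − 1 abstaining = 3). 4/5 of 3 = 2.40, rounded up to 3, so 3 affirmative votes are needed; 3 voted in favor. Satisfied. (Moot — without a quorum no business can be validly transacted.)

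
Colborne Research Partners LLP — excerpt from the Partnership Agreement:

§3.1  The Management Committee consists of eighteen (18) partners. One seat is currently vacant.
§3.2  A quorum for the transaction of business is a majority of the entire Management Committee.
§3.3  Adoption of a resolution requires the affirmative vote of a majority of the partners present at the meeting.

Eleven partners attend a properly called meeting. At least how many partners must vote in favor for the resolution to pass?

The resolution requires a majority of the partners present (11).
A majority of 11 is 6.

6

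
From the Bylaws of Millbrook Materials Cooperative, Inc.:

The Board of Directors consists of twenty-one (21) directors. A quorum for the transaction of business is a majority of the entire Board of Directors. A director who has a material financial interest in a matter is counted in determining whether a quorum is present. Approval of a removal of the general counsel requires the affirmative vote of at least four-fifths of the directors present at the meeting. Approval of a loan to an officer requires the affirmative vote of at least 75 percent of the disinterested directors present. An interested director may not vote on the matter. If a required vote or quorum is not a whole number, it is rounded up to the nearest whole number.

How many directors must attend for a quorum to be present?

11

A majority of 21 is 11.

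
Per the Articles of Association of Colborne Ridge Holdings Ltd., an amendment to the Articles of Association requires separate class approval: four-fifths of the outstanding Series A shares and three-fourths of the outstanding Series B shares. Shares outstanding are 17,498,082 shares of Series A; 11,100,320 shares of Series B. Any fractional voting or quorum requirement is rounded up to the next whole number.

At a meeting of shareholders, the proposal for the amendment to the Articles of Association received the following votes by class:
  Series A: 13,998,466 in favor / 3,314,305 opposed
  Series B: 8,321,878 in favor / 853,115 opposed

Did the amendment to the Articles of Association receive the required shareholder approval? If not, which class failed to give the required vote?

Not approved — the Series B shares did not give the required vote.

Series A: 4/5 of 17498082 = 13998465.60, rounded up to 13998466; 13,998,466 required, 13,998,466 in favor — approved.
Series B: 3/4 of 11100320 = 8325240; 8,325,240 required, 8,321,878 in favor — not approved.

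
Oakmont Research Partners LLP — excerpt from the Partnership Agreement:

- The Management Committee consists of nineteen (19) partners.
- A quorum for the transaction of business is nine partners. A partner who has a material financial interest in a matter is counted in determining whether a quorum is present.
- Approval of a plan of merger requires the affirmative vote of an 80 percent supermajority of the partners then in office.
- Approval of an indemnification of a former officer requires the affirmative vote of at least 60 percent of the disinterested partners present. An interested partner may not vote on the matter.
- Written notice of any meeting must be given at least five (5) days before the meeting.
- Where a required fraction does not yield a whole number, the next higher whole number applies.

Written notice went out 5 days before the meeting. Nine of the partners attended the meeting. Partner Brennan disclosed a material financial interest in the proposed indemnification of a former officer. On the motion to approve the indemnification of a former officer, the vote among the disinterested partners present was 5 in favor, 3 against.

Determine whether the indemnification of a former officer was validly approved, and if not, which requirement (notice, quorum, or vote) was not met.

Notice: 5 days given; 5 required (5 ≥ 5). Satisfied.
Quorum: 9 present (interested partners count toward quorum); quorum is 9. Satisfied.
Vote: the indemnification of a former officer requires three-fifths of the disinterested partners present (9 − 1 = 8). 3/5 of 8 = 4.80, rounded up to 5, so 5 affirmative votes are needed; 5 voted in favor. Satisfied.

Valid — all requirements satisfied.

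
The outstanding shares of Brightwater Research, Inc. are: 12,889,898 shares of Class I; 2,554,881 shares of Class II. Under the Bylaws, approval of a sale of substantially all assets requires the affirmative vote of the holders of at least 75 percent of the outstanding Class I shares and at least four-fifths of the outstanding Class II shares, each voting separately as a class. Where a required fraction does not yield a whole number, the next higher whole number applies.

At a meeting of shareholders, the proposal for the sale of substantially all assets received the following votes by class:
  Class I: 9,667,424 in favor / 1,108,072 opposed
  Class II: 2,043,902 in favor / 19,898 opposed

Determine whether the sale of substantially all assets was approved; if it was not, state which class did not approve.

Not approved — the Class II shares did not give the required vote.

Class I: 3/4 of 12889898 = 9667423.50, rounded up to 9667424; 9,667,424 required, 9,667,424 in favor — approved.
Class II: 4/5 of 2554881 = 2043904.80, rounded up to 2043905; 2,043,905 required, 2,043,902 in favor — not approved.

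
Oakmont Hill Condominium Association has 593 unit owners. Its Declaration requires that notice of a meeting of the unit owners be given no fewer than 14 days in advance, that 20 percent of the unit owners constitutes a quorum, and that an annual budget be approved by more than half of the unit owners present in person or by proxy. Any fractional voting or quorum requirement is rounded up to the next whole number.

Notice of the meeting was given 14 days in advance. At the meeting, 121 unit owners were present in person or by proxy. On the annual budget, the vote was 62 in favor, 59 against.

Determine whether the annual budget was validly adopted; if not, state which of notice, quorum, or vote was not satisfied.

Valid — all requirements satisfied.

Notice: 14 days given; 14 required. Satisfied.
Quorum: 20% of 593 = 118.60, rounded up to 119; 121 present. Satisfied.
Vote: requires a majority of those present (121); a majority of 121 is 61, so 61 needed; 62 in favor. Satisfied.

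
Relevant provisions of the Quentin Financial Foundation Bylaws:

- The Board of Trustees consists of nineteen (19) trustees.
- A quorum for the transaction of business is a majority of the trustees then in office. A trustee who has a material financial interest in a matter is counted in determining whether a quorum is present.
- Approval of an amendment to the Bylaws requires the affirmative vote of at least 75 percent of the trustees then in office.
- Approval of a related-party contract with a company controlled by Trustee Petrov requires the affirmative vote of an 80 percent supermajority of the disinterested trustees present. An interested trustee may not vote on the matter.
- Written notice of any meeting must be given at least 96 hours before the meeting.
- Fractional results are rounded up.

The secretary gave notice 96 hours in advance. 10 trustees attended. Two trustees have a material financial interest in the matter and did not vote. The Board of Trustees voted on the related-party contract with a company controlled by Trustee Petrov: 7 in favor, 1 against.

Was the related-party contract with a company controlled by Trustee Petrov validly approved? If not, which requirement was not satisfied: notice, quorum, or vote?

Notice: 96 hours given; 96 required (96 ≥ 96). Satisfied.
Quorum: 10 present (interested trustees count toward quorum); quorum is 10. Satisfied.
Vote: the related-party contract with a company controlled by Trustee Petrov requires four-fifths of the disinterested trustees present (10 − 2 = 8). 4/5 of 8 = 6.40, rounded up to 7, so 7 affirmative votes are needed; 7 voted in favor. Satisfied.

Valid — all requirements satisfied.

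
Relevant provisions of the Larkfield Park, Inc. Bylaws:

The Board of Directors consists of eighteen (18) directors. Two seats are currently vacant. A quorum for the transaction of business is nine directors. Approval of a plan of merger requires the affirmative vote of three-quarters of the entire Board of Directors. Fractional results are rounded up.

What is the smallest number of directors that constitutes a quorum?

9

The quorum is fixed at 9.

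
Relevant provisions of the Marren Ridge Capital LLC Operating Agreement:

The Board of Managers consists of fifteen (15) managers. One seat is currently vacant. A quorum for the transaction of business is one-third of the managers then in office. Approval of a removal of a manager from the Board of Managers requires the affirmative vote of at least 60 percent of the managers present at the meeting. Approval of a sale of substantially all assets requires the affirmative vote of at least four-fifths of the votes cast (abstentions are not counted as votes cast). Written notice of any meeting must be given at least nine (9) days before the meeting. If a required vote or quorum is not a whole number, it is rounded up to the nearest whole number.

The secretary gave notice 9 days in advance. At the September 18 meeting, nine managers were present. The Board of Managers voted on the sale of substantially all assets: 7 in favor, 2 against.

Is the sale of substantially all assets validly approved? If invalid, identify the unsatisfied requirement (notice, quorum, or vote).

Notice: 9 days given; 9 required (9 ≥ 9). Satisfied.
Quorum: 9 present; quorum is 5. Satisfied.
Vote: the sale of substantially all assets requires four-fifths of the votes cast (9). 4/5 of 9 = 7.20, rounded up to 8, so 8 affirmative votes are needed; 7 voted in favor. Not satisfied.

Invalid — vote requirement not satisfied.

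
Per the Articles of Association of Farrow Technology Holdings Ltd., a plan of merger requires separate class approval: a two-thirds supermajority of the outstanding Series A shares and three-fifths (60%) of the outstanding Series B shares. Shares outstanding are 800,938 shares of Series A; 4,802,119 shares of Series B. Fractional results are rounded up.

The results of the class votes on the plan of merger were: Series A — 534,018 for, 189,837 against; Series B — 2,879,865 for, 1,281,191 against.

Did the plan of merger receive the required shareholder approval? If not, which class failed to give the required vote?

Not approved — the Series B shares did not give the required vote.

Series A: 2/3 of 800938 = 533958.67, rounded up to 533959; 533,959 required, 534,018 in favor — approved.
Series B: 3/5 of 4802119 = 2881271.40, rounded up to 2881272; 2,881,272 required, 2,879,865 in favor — not approved.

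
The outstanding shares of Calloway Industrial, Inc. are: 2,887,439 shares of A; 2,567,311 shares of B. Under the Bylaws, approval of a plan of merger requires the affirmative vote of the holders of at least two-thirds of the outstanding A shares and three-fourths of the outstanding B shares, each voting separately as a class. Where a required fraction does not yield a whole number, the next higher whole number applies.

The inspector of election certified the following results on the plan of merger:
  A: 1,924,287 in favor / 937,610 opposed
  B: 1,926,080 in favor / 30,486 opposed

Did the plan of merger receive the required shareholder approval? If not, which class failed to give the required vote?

Not approved — the A shares did not give the required vote.

A: 2/3 of 2887439 = 1924959.33, rounded up to 1924960; 1,924,960 required, 1,924,287 in favor — not approved.
B: 3/4 of 2567311 = 1925483.25, rounded up to 1925484; 1,925,484 required, 1,926,080 in favor — approved.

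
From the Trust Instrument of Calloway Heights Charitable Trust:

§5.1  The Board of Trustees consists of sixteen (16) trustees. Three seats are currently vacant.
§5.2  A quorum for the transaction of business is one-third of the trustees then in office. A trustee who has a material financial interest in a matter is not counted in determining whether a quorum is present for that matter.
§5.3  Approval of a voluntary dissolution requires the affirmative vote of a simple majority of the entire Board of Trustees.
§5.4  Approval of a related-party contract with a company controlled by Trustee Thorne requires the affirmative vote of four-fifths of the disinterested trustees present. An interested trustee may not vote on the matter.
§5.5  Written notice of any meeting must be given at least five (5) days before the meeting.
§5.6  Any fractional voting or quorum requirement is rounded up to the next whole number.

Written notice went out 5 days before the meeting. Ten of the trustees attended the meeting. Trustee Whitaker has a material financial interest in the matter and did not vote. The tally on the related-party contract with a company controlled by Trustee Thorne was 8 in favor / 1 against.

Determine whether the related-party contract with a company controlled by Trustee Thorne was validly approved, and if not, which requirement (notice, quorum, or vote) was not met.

Notice: 5 days given; 5 required (5 ≥ 5). Satisfied.
Quorum: 10 present, but the 1 interested trustee does not count, leaving 9. Quorum is 5. Satisfied.
Vote: the related-party contract with a company controlled by Trustee Thorne requires four-fifths of the disinterested trustees present (10 − 1 = 9). 4/5 of 9 = 7.20, rounded up to 8, so 8 affirmative votes are needed; 8 voted in favor. Satisfied.

Valid — all requirements satisfied.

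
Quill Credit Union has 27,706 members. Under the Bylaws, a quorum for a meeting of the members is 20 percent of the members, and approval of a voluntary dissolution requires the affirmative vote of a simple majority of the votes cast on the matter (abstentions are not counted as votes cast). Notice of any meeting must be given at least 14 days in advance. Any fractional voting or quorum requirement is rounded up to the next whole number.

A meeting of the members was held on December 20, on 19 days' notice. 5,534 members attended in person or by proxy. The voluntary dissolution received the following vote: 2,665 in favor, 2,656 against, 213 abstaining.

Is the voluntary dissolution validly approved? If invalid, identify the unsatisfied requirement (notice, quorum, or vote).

Invalid — quorum requirement not satisfied.

Notice: 19 days given; 14 required. Satisfied.
Quorum: 20% of 27,706 = 5,541.20, rounded up to 5,542; 5,534 present. Not satisfied.
Vote: requires a majority of the votes cast (5,534 − 213 abstaining = 5,321); a majority of 5321 is 2661, so 2,661 needed; 2,665 in favor. Satisfied.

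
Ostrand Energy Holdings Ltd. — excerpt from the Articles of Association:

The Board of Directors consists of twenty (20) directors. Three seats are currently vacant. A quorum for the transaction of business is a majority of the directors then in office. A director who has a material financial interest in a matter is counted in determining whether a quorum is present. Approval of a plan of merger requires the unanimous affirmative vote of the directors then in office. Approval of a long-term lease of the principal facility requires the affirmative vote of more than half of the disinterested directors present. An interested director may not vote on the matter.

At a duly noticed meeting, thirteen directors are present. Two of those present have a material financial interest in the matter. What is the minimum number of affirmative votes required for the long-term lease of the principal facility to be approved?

6

The long-term lease of the principal facility requires a majority of the disinterested directors present (13 − 2 = 11).
A majority of 11 is 6.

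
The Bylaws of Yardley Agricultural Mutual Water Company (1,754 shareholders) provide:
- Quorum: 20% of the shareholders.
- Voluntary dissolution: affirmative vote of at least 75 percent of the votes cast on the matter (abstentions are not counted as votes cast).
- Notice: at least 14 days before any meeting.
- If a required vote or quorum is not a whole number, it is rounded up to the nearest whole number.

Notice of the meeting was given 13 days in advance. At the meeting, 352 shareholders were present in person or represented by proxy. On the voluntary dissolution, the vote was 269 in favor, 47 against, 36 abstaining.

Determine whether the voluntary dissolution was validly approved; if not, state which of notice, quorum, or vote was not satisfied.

Notice: 13 days given; 14 required. Not satisfied.
Quorum: 20% of 1,754 = 350.80, rounded up to 351; 352 present. Satisfied.
Vote: requires three-fourths of the votes cast (352 − 36 abstaining = 316); 3/4 of 316 = 237, so 237 needed; 269 in favor. Satisfied.

Invalid — notice requirement not satisfied.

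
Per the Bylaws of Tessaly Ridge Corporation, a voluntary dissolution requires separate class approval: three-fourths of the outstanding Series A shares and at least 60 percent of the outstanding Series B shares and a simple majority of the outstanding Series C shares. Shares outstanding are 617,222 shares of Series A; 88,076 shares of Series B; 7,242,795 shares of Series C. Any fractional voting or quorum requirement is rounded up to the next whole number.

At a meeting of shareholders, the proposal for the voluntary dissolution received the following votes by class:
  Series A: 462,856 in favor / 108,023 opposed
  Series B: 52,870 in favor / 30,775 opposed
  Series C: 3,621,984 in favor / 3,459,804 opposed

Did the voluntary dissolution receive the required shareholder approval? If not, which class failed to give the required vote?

Series A: 3/4 of 617222 = 462916.50, rounded up to 462917; 462,917 required, 462,856 in favor — not approved.
Series B: 3/5 of 88076 = 52845.60, rounded up to 52846; 52,846 required, 52,870 in favor — approved.
Series C: a majority of 7242795 is 3621398; 3,621,398 required, 3,621,984 in favor — approved.

Not approved — the Series A shares did not give the required vote.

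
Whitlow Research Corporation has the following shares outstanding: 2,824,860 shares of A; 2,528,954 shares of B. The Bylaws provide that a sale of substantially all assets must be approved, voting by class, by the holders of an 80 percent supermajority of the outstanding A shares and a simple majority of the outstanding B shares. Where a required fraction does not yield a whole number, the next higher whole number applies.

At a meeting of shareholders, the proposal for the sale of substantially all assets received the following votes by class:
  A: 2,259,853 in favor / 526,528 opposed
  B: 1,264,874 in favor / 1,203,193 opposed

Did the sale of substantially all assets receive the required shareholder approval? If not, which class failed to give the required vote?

Not approved — the A shares did not give the required vote.

A: 4/5 of 2824860 = 2259888; 2,259,888 required, 2,259,853 in favor — not approved.
B: a majority of 2528954 is 1264478; 1,264,478 required, 1,264,874 in favor — approved.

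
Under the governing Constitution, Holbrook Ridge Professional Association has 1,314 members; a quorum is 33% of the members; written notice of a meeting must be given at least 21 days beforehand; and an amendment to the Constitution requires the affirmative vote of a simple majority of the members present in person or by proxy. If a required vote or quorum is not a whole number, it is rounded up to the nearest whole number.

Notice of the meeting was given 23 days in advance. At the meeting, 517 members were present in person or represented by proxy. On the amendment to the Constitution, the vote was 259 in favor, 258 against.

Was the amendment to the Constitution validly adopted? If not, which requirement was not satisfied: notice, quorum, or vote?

Valid — all requirements satisfied.

Notice: 23 days given; 21 required. Satisfied.
Quorum: 33% of 1,314 = 433.62, rounded up to 434; 517 present. Satisfied.
Vote: requires a majority of those present (517); a majority of 517 is 259, so 259 needed; 259 in favor. Satisfied.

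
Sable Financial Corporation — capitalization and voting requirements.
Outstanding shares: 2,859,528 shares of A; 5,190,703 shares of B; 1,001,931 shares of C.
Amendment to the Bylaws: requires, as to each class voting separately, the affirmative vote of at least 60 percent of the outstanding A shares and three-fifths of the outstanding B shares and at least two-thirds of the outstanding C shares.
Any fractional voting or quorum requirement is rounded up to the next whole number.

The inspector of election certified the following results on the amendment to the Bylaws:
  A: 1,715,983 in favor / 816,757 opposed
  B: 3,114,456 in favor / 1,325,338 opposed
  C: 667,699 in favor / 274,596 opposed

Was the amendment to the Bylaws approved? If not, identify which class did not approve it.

Not approved — the C shares did not give the required vote.

A: 3/5 of 2859528 = 1715716.80, rounded up to 1715717; 1,715,717 required, 1,715,983 in favor — approved.
B: 3/5 of 5190703 = 3114421.80, rounded up to 3114422; 3,114,422 required, 3,114,456 in favor — approved.
C: 2/3 of 1001931 = 667954; 667,954 required, 667,699 in favor — not approved.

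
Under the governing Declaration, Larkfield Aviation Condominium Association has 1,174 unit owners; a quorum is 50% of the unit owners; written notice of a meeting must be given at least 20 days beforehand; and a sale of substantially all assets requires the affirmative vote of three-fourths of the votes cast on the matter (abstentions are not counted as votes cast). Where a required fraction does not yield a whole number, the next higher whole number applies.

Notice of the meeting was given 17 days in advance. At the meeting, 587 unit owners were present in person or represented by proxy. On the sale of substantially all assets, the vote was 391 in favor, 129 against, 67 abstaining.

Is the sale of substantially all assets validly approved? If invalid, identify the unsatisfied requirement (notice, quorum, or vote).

Notice: 17 days given; 20 required. Not satisfied.
Quorum: 50% of 1,174 = 587; 587 present. Satisfied.
Vote: requires three-fourths of the votes cast (587 − 67 abstaining = 520); 3/4 of 520 = 390, so 390 needed; 391 in favor. Satisfied.

Invalid — notice requirement not satisfied.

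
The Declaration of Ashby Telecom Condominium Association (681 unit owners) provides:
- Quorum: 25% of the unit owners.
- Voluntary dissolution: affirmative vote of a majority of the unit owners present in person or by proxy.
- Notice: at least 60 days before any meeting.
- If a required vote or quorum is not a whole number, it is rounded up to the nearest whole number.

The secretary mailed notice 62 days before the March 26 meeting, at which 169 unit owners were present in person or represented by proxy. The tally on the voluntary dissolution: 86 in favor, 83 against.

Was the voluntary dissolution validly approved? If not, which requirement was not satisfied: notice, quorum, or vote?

Invalid — quorum requirement not satisfied.

Notice: 62 days given; 60 required. Satisfied.
Quorum: 25% of 681 = 170.25, rounded up to 171; 169 present. Not satisfied.
Vote: requires a majority of those present (169); a majority of 169 is 85, so 85 needed; 86 in favor. Satisfied.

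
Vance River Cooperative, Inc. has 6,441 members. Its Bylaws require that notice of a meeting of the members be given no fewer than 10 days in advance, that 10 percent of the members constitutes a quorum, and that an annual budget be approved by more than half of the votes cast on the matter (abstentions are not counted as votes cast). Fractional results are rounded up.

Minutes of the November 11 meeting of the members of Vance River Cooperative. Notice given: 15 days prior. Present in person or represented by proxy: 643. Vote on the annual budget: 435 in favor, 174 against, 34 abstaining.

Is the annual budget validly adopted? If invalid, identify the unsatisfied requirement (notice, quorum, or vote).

Notice: 15 days given; 10 required. Satisfied.
Quorum: 10% of 6,441 = 644.10, rounded up to 645; 643 present. Not satisfied.
Vote: requires a majority of the votes cast (643 − 34 abstaining = 609); a majority of 609 is 305, so 305 needed; 435 in favor. Satisfied.

Invalid — quorum requirement not satisfied.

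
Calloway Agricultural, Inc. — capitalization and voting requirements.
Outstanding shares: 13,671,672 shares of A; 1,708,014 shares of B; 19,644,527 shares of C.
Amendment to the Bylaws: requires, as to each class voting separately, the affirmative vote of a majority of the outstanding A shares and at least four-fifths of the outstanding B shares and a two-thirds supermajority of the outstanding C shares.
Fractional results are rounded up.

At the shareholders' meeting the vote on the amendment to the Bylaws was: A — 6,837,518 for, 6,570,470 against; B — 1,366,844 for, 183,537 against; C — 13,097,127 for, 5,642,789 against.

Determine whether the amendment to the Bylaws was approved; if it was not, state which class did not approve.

A: a majority of 13671672 is 6835837; 6,835,837 required, 6,837,518 in favor — approved.
B: 4/5 of 1708014 = 1366411.20, rounded up to 1366412; 1,366,412 required, 1,366,844 in favor — approved.
C: 2/3 of 19644527 = 13096351.33, rounded up to 13096352; 13,096,352 required, 13,097,127 in favor — approved.

Approved — every class gave the required vote.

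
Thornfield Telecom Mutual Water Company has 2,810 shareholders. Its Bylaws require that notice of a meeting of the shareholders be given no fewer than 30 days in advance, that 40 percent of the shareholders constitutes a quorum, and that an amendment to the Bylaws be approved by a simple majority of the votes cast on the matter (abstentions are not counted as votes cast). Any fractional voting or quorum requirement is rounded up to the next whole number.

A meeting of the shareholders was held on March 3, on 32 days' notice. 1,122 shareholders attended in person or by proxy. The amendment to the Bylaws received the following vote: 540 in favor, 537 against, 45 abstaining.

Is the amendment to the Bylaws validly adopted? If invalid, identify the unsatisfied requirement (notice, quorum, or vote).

Notice: 32 days given; 30 required. Satisfied.
Quorum: 40% of 2,810 = 1,124; 1,122 present. Not satisfied.
Vote: requires a majority of the votes cast (1,122 − 45 abstaining = 1,077); a majority of 1077 is 539, so 539 needed; 540 in favor. Satisfied.

Invalid — quorum requirement not satisfied.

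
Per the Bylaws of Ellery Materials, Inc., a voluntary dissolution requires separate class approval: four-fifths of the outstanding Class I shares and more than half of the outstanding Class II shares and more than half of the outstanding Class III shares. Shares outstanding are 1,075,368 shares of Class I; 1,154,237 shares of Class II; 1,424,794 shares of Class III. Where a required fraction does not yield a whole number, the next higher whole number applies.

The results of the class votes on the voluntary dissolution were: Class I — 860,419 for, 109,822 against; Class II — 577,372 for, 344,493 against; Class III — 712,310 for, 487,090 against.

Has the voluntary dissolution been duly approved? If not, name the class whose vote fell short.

Class I: 4/5 of 1075368 = 860294.40, rounded up to 860295; 860,295 required, 860,419 in favor — approved.
Class II: a majority of 1154237 is 577119; 577,119 required, 577,372 in favor — approved.
Class III: a majority of 1424794 is 712398; 712,398 required, 712,310 in favor — not approved.

Not approved — the Class III shares did not give the required vote.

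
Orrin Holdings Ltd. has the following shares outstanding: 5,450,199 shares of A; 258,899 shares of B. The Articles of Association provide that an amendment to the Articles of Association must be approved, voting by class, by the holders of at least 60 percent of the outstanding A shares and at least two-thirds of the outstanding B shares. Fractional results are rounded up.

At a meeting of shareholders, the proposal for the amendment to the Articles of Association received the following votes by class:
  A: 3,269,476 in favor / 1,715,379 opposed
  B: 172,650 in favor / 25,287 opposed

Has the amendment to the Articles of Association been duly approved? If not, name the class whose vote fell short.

A: 3/5 of 5450199 = 3270119.40, rounded up to 3270120; 3,270,120 required, 3,269,476 in favor — not approved.
B: 2/3 of 258899 = 172599.33, rounded up to 172600; 172,600 required, 172,650 in favor — approved.

Not approved — the A shares did not give the required vote.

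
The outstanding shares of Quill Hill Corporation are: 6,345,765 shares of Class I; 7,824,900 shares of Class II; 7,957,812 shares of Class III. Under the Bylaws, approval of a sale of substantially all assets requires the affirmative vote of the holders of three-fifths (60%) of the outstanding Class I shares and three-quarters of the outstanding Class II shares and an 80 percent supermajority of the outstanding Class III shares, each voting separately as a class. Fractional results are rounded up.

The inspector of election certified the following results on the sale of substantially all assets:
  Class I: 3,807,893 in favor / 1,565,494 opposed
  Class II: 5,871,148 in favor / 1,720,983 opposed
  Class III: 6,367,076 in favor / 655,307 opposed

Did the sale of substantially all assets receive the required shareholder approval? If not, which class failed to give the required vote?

Class I: 3/5 of 6345765 = 3807459; 3,807,459 required, 3,807,893 in favor — approved.
Class II: 3/4 of 7824900 = 5868675; 5,868,675 required, 5,871,148 in favor — approved.
Class III: 4/5 of 7957812 = 6366249.60, rounded up to 6366250; 6,366,250 required, 6,367,076 in favor — approved.

Approved — every class gave the required vote.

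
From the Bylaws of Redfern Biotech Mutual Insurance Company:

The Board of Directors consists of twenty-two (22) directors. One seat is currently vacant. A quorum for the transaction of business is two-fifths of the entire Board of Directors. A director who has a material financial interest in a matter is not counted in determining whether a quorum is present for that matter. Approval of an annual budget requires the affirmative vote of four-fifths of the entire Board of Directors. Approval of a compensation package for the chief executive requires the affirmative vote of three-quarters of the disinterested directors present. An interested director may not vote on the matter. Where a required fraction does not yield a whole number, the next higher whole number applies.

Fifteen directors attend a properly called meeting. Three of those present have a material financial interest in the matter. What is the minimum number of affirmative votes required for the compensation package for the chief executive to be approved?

The compensation package for the chief executive requires three-fourths of the disinterested directors present (15 − 3 = 12).
3/4 of 12 = 9.

9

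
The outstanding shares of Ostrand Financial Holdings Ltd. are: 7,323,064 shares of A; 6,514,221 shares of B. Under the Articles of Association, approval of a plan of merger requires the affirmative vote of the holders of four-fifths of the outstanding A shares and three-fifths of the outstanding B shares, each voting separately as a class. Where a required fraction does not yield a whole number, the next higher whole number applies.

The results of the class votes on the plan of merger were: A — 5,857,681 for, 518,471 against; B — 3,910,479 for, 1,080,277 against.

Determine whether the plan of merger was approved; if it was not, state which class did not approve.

Not approved — the A shares did not give the required vote.

A: 4/5 of 7323064 = 5858451.20, rounded up to 5858452; 5,858,452 required, 5,857,681 in favor — not approved.
B: 3/5 of 6514221 = 3908532.60, rounded up to 3908533; 3,908,533 required, 3,910,479 in favor — approved.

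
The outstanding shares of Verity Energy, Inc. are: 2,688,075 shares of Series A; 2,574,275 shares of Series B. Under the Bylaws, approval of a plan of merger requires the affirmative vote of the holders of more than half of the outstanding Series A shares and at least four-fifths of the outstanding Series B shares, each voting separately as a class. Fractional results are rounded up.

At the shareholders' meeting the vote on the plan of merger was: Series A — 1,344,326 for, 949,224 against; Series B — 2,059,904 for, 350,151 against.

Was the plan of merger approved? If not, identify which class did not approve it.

Series A: a majority of 2688075 is 1344038; 1,344,038 required, 1,344,326 in favor — approved.
Series B: 4/5 of 2574275 = 2059420; 2,059,420 required, 2,059,904 in favor — approved.

Approved — every class gave the required vote.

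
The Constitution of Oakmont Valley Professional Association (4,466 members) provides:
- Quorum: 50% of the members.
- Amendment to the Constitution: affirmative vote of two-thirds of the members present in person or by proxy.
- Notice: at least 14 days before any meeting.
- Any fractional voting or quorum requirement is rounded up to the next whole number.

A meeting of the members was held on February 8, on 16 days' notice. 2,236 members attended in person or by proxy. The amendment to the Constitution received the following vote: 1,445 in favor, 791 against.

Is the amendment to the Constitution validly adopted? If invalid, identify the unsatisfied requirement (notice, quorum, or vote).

Notice: 16 days given; 14 required. Satisfied.
Quorum: 50% of 4,466 = 2,233; 2,236 present. Satisfied.
Vote: requires two-thirds of those present (2,236); 2/3 of 2236 = 1490.67, rounded up to 1491, so 1,491 needed; 1,445 in favor. Not satisfied.

Invalid — vote requirement not satisfied.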